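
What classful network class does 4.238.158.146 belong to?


First octet: 4
Binary: 00000100
0xxxxxxx -> Class A (1-126)
Class A, default mask 255.0.0.0 (/8)


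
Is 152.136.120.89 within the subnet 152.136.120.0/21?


Subnet network: 152.136.120.0
Test IP AND mask: 152.136.120.0
Yes, 152.136.120.89 is in 152.136.120.0/21


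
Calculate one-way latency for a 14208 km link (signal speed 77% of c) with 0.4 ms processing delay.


Speed = 0.77 * 3e5 km/s = 231000 km/s
Propagation delay = 14208 / 231000 = 0.0615 s = 61.5065 ms
Processing delay = 0.4 ms
Total one-way latency = 61.9065 ms


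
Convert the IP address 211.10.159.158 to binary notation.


211 = 11010011
10 = 00001010
159 = 10011111
158 = 10011110
Binary: 11010011.00001010.10011111.10011110


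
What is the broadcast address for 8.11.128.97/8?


Network: 8.0.0.0/8
Host bits = 24
Set all host bits to 1:
Broadcast: 8.255.255.255


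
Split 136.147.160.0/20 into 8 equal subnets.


New prefix = 20 + 3 = 23
Each subnet has 512 addresses
  136.147.160.0/23
  136.147.162.0/23
  136.147.164.0/23
  136.147.166.0/23
  136.147.168.0/23
  136.147.170.0/23
  136.147.172.0/23
  136.147.174.0/23
Subnets: 136.147.160.0/23, 136.147.162.0/23, 136.147.164.0/23, 136.147.166.0/23, 136.147.168.0/23, 136.147.170.0/23, 136.147.172.0/23, 136.147.174.0/23


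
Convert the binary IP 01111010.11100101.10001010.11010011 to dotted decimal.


01111010 = 122
11100101 = 229
10001010 = 138
11010011 = 211
IP: 122.229.138.211


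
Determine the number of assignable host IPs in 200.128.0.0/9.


Host bits = 32 - 9 = 23
Total addresses = 2^23 = 8388608
Usable = total - 2 (network and broadcast)
Usable hosts: 8388606


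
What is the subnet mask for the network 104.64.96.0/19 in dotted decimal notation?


/19 means 19 network bits, 13 host bits
Binary: 11111111111111111110000000000000
Mask: 255.255.224.0


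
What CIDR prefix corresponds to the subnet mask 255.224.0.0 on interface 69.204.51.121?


Binary: 11111111.11100000.00000000.00000000
Count leading 1s
Prefix: /11


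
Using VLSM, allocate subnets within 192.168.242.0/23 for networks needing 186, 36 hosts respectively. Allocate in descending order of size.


186 hosts -> /24 (254 usable): 192.168.242.0/24
36 hosts -> /26 (62 usable): 192.168.243.0/26
Allocation: 192.168.242.0/24 (186 hosts, 254 usable); 192.168.243.0/26 (36 hosts, 62 usable)


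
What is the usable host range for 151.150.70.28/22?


Network: 151.150.68.0
Broadcast: 151.150.71.255
First usable = network + 1
Last usable = broadcast - 1
Range: 151.150.68.1 to 151.150.71.254


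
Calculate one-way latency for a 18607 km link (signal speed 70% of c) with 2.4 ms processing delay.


Speed = 0.7 * 3e5 km/s = 210000 km/s
Propagation delay = 18607 / 210000 = 0.0886 s = 88.6048 ms
Processing delay = 2.4 ms
Total one-way latency = 91.0048 ms


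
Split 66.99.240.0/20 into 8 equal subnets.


New prefix = 20 + 3 = 23
Each subnet has 512 addresses
  66.99.240.0/23
  66.99.242.0/23
  66.99.244.0/23
  66.99.246.0/23
  66.99.248.0/23
  66.99.250.0/23
  66.99.252.0/23
  66.99.254.0/23
Subnets: 66.99.240.0/23, 66.99.242.0/23, 66.99.244.0/23, 66.99.246.0/23, 66.99.248.0/23, 66.99.250.0/23, 66.99.252.0/23, 66.99.254.0/23


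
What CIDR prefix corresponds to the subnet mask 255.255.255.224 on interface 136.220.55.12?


Binary: 11111111.11111111.11111111.11100000
Count leading 1s
Prefix: /27


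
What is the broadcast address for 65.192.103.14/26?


Network: 65.192.103.0/26
Host bits = 6
Set all host bits to 1:
Broadcast: 65.192.103.63


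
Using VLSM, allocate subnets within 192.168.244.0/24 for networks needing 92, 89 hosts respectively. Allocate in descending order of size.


92 hosts -> /25 (126 usable): 192.168.244.0/25
89 hosts -> /25 (126 usable): 192.168.244.128/25
Allocation: 192.168.244.0/25 (92 hosts, 126 usable); 192.168.244.128/25 (89 hosts, 126 usable)


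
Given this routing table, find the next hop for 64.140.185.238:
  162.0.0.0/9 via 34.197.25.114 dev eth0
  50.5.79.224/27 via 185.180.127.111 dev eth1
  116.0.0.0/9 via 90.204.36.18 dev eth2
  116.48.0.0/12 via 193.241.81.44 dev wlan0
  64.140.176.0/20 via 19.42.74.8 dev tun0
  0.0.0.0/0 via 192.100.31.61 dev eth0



Longest prefix match for 64.140.185.238:
  /9 162.0.0.0: no
  /27 50.5.79.224: no
  /9 116.0.0.0: no
  /12 116.48.0.0: no
  /20 64.140.176.0: MATCH
  /0 0.0.0.0: MATCH
Selected: next-hop 19.42.74.8 via tun0 (matched /20)


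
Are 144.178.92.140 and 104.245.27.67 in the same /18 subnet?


Mask: 255.255.192.0
144.178.92.140 AND mask = 144.178.64.0
104.245.27.67 AND mask = 104.245.0.0
No, different subnets (144.178.64.0 vs 104.245.0.0)


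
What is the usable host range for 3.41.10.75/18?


Network: 3.41.0.0
Broadcast: 3.41.63.255
First usable = network + 1
Last usable = broadcast - 1
Range: 3.41.0.1 to 3.41.63.254


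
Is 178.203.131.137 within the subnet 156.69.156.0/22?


Subnet network: 156.69.156.0
Test IP AND mask: 178.203.128.0
No, 178.203.131.137 is not in 156.69.156.0/22


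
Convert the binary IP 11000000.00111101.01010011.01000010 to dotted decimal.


11000000 = 192
00111101 = 61
01010011 = 83
01000010 = 66
IP: 192.61.83.66


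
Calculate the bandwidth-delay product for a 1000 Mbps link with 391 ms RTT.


BDP = bandwidth * RTT
= 1000 Mbps * 391 ms
= 1000 * 1e6 * 391 / 1000 bits
= 391000000 bits
= 48875000 bytes
= 47729.4922 KB
BDP = 391000000 bits (48875000 bytes)


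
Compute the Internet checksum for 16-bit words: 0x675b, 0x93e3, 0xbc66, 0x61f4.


Sum all words (with carry folding):
+ 0x675b = 0x675b
+ 0x93e3 = 0xfb3e
+ 0xbc66 = 0xb7a5
+ 0x61f4 = 0x199a
One's complement: ~0x199a
Checksum = 0xe665


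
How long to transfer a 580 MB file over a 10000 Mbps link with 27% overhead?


Effective throughput = 10000 * (1 - 27/100) = 7300 Mbps
File size in Mb = 580 * 8 = 4640 Mb
Time = 4640 / 7300
Time = 0.6356 seconds


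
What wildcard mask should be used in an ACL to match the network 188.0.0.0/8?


Subnet mask: 255.0.0.0
Wildcard = 255.255.255.255 - subnet mask
255 - 255 = 0
255 - 0 = 255
255 - 0 = 255
255 - 0 = 255
Wildcard: 0.255.255.255


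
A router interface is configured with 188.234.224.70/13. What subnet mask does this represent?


/13 means 13 network bits, 19 host bits
Binary: 11111111111110000000000000000000
Mask: 255.248.0.0


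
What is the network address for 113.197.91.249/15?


IP:   01110001.11000101.01011011.11111001
Mask: 11111111.11111110.00000000.00000000
AND operation:
Net:  01110001.11000100.00000000.00000000
Network: 113.196.0.0/15


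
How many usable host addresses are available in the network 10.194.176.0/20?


Host bits = 32 - 20 = 12
Total addresses = 2^12 = 4096
Usable = total - 2 (network and broadcast)
Usable hosts: 4094


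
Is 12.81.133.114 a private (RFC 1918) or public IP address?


RFC 1918 private ranges:
  10.0.0.0/8 (10.0.0.0 - 10.255.255.255)
  172.16.0.0/12 (172.16.0.0 - 172.31.255.255)
  192.168.0.0/16 (192.168.0.0 - 192.168.255.255)
Public (not in any RFC 1918 range)


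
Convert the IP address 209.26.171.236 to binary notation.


209 = 11010001
26 = 00011010
171 = 10101011
236 = 11101100
Binary: 11010001.00011010.10101011.11101100


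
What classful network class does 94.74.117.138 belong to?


First octet: 94
Binary: 01011110
0xxxxxxx -> Class A (1-126)
Class A, default mask 255.0.0.0 (/8)


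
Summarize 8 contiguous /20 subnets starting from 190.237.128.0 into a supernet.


Original prefix: /20
Number of subnets: 8 = 2^3
New prefix = 20 - 3 = 17
Supernet: 190.237.128.0/17


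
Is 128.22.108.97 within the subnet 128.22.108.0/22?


Subnet network: 128.22.108.0
Test IP AND mask: 128.22.108.0
Yes, 128.22.108.97 is in 128.22.108.0/22


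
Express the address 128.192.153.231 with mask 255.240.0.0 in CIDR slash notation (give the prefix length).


Binary: 11111111.11110000.00000000.00000000
Count leading 1s
Prefix: /12


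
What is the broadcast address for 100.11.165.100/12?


Network: 100.0.0.0/12
Host bits = 20
Set all host bits to 1:
Broadcast: 100.15.255.255


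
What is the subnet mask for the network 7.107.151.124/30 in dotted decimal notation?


/30 means 30 network bits, 2 host bits
Binary: 11111111111111111111111111111100
Mask: 255.255.255.252


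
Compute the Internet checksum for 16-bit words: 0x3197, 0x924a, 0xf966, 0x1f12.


Sum all words (with carry folding):
+ 0x3197 = 0x3197
+ 0x924a = 0xc3e1
+ 0xf966 = 0xbd48
+ 0x1f12 = 0xdc5a
One's complement: ~0xdc5a
Checksum = 0x23a5


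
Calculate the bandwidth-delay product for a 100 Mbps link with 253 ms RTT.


BDP = bandwidth * RTT
= 100 Mbps * 253 ms
= 100 * 1e6 * 253 / 1000 bits
= 25300000 bits
= 3162500 bytes
= 3088.3789 KB
BDP = 25300000 bits (3162500 bytes)


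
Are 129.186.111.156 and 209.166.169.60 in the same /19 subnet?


Mask: 255.255.224.0
129.186.111.156 AND mask = 129.186.96.0
209.166.169.60 AND mask = 209.166.160.0
No, different subnets (129.186.96.0 vs 209.166.160.0)


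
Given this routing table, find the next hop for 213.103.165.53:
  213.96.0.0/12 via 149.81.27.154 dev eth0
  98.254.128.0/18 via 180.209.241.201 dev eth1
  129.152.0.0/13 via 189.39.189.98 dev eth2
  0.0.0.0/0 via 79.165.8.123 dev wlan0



Longest prefix match for 213.103.165.53:
  /12 213.96.0.0: MATCH
  /18 98.254.128.0: no
  /13 129.152.0.0: no
  /0 0.0.0.0: MATCH
Selected: next-hop 149.81.27.154 via eth0 (matched /12)


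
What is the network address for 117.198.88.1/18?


IP:   01110101.11000110.01011000.00000001
Mask: 11111111.11111111.11000000.00000000
AND operation:
Net:  01110101.11000110.01000000.00000000
Network: 117.198.64.0/18


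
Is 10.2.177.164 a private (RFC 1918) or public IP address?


RFC 1918 private ranges:
  10.0.0.0/8 (10.0.0.0 - 10.255.255.255)
  172.16.0.0/12 (172.16.0.0 - 172.31.255.255)
  192.168.0.0/16 (192.168.0.0 - 192.168.255.255)
Private (in 10.0.0.0/8)


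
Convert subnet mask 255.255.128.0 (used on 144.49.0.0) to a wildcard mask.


Subnet mask: 255.255.128.0
Wildcard = 255.255.255.255 - subnet mask
255 - 255 = 0
255 - 255 = 0
255 - 128 = 127
255 - 0 = 255
Wildcard: 0.0.127.255


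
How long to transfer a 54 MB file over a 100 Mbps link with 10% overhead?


Effective throughput = 100 * (1 - 10/100) = 90 Mbps
File size in Mb = 54 * 8 = 432 Mb
Time = 432 / 90
Time = 4.8 seconds


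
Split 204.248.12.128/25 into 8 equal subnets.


New prefix = 25 + 3 = 28
Each subnet has 16 addresses
  204.248.12.128/28
  204.248.12.144/28
  204.248.12.160/28
  204.248.12.176/28
  204.248.12.192/28
  204.248.12.208/28
  204.248.12.224/28
  204.248.12.240/28
Subnets: 204.248.12.128/28, 204.248.12.144/28, 204.248.12.160/28, 204.248.12.176/28, 204.248.12.192/28, 204.248.12.208/28, 204.248.12.224/28, 204.248.12.240/28


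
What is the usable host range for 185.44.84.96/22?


Network: 185.44.84.0
Broadcast: 185.44.87.255
First usable = network + 1
Last usable = broadcast - 1
Range: 185.44.84.1 to 185.44.87.254


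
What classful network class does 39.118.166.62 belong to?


First octet: 39
Binary: 00100111
0xxxxxxx -> Class A (1-126)
Class A, default mask 255.0.0.0 (/8)


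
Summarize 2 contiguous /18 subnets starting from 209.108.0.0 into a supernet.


Original prefix: /18
Number of subnets: 2 = 2^1
New prefix = 18 - 1 = 17
Supernet: 209.108.0.0/17


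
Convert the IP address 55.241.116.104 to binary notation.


55 = 00110111
241 = 11110001
116 = 01110100
104 = 01101000
Binary: 00110111.11110001.01110100.01101000


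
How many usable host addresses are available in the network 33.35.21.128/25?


Host bits = 32 - 25 = 7
Total addresses = 2^7 = 128
Usable = total - 2 (network and broadcast)
Usable hosts: 126


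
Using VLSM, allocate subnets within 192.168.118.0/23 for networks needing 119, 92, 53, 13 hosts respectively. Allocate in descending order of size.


119 hosts -> /25 (126 usable): 192.168.118.0/25
92 hosts -> /25 (126 usable): 192.168.118.128/25
53 hosts -> /26 (62 usable): 192.168.119.0/26
13 hosts -> /28 (14 usable): 192.168.119.64/28
Allocation: 192.168.118.0/25 (119 hosts, 126 usable); 192.168.118.128/25 (92 hosts, 126 usable); 192.168.119.0/26 (53 hosts, 62 usable); 192.168.119.64/28 (13 hosts, 14 usable)


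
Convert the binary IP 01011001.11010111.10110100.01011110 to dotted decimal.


01011001 = 89
11010111 = 215
10110100 = 180
01011110 = 94
IP: 89.215.180.94


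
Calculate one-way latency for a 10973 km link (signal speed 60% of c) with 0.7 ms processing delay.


Speed = 0.6 * 3e5 km/s = 180000 km/s
Propagation delay = 10973 / 180000 = 0.061 s = 60.9611 ms
Processing delay = 0.7 ms
Total one-way latency = 61.6611 ms


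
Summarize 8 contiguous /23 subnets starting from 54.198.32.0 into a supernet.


Original prefix: /23
Number of subnets: 8 = 2^3
New prefix = 23 - 3 = 20
Supernet: 54.198.32.0/20


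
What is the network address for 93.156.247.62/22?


IP:   01011101.10011100.11110111.00111110
Mask: 11111111.11111111.11111100.00000000
AND operation:
Net:  01011101.10011100.11110100.00000000
Network: 93.156.244.0/22


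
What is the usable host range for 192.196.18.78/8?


Network: 192.0.0.0
Broadcast: 192.255.255.255
First usable = network + 1
Last usable = broadcast - 1
Range: 192.0.0.1 to 192.255.255.254


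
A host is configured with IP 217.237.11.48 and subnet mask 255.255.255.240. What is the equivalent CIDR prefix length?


Binary: 11111111.11111111.11111111.11110000
Count leading 1s
Prefix: /28


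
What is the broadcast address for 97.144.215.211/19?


Network: 97.144.192.0/19
Host bits = 13
Set all host bits to 1:
Broadcast: 97.144.223.255


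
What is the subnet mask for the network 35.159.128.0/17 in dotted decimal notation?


/17 means 17 network bits, 15 host bits
Binary: 11111111111111111000000000000000
Mask: 255.255.128.0


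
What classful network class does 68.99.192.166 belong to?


First octet: 68
Binary: 01000100
0xxxxxxx -> Class A (1-126)
Class A, default mask 255.0.0.0 (/8)


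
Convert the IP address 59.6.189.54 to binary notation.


59 = 00111011
6 = 00000110
189 = 10111101
54 = 00110110
Binary: 00111011.00000110.10111101.00110110


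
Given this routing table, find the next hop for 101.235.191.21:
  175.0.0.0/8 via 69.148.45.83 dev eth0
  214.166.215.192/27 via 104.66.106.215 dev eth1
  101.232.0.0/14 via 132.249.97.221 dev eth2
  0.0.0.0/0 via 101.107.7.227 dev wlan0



Longest prefix match for 101.235.191.21:
  /8 175.0.0.0: no
  /27 214.166.215.192: no
  /14 101.232.0.0: MATCH
  /0 0.0.0.0: MATCH
Selected: next-hop 132.249.97.221 via eth2 (matched /14)


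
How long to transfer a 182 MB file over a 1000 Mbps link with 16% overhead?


Effective throughput = 1000 * (1 - 16/100) = 840 Mbps
File size in Mb = 182 * 8 = 1456 Mb
Time = 1456 / 840
Time = 1.7333 seconds


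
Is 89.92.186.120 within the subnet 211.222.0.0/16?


Subnet network: 211.222.0.0
Test IP AND mask: 89.92.0.0
No, 89.92.186.120 is not in 211.222.0.0/16


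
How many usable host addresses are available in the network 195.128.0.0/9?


Host bits = 32 - 9 = 23
Total addresses = 2^23 = 8388608
Usable = total - 2 (network and broadcast)
Usable hosts: 8388606


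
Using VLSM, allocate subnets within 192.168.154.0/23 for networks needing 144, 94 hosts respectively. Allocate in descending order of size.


144 hosts -> /24 (254 usable): 192.168.154.0/24
94 hosts -> /25 (126 usable): 192.168.155.0/25
Allocation: 192.168.154.0/24 (144 hosts, 254 usable); 192.168.155.0/25 (94 hosts, 126 usable)


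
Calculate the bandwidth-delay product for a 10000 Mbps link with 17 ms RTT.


BDP = bandwidth * RTT
= 10000 Mbps * 17 ms
= 10000 * 1e6 * 17 / 1000 bits
= 170000000 bits
= 21250000 bytes
= 20751.9531 KB
BDP = 170000000 bits (21250000 bytes)


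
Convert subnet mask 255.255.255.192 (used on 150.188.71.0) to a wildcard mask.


Subnet mask: 255.255.255.192
Wildcard = 255.255.255.255 - subnet mask
255 - 255 = 0
255 - 255 = 0
255 - 255 = 0
255 - 192 = 63
Wildcard: 0.0.0.63


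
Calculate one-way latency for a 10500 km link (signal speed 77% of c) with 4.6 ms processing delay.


Speed = 0.77 * 3e5 km/s = 231000 km/s
Propagation delay = 10500 / 231000 = 0.0455 s = 45.4545 ms
Processing delay = 4.6 ms
Total one-way latency = 50.0545 ms


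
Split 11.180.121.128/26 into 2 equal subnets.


New prefix = 26 + 1 = 27
Each subnet has 32 addresses
  11.180.121.128/27
  11.180.121.160/27
Subnets: 11.180.121.128/27, 11.180.121.160/27


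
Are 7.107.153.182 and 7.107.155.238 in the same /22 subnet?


Mask: 255.255.252.0
7.107.153.182 AND mask = 7.107.152.0
7.107.155.238 AND mask = 7.107.152.0
Yes, same subnet (7.107.152.0)


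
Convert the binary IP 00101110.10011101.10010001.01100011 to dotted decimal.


00101110 = 46
10011101 = 157
10010001 = 145
01100011 = 99
IP: 46.157.145.99


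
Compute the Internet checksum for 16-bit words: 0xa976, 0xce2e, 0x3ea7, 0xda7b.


Sum all words (with carry folding):
+ 0xa976 = 0xa976
+ 0xce2e = 0x77a5
+ 0x3ea7 = 0xb64c
+ 0xda7b = 0x90c8
One's complement: ~0x90c8
Checksum = 0x6f37


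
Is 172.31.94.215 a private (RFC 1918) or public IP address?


RFC 1918 private ranges:
  10.0.0.0/8 (10.0.0.0 - 10.255.255.255)
  172.16.0.0/12 (172.16.0.0 - 172.31.255.255)
  192.168.0.0/16 (192.168.0.0 - 192.168.255.255)
Private (in 172.16.0.0/12)


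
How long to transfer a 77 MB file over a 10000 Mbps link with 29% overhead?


Effective throughput = 10000 * (1 - 29/100) = 7100 Mbps
File size in Mb = 77 * 8 = 616 Mb
Time = 616 / 7100
Time = 0.0868 seconds


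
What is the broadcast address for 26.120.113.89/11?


Network: 26.96.0.0/11
Host bits = 21
Set all host bits to 1:
Broadcast: 26.127.255.255


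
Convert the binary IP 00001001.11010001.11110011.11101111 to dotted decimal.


00001001 = 9
11010001 = 209
11110011 = 243
11101111 = 239
IP: 9.209.243.239


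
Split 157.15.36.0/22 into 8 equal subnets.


New prefix = 22 + 3 = 25
Each subnet has 128 addresses
  157.15.36.0/25
  157.15.36.128/25
  157.15.37.0/25
  157.15.37.128/25
  157.15.38.0/25
  157.15.38.128/25
  157.15.39.0/25
  157.15.39.128/25
Subnets: 157.15.36.0/25, 157.15.36.128/25, 157.15.37.0/25, 157.15.37.128/25, 157.15.38.0/25, 157.15.38.128/25, 157.15.39.0/25, 157.15.39.128/25


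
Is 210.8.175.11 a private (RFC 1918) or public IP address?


RFC 1918 private ranges:
  10.0.0.0/8 (10.0.0.0 - 10.255.255.255)
  172.16.0.0/12 (172.16.0.0 - 172.31.255.255)
  192.168.0.0/16 (192.168.0.0 - 192.168.255.255)
Public (not in any RFC 1918 range)


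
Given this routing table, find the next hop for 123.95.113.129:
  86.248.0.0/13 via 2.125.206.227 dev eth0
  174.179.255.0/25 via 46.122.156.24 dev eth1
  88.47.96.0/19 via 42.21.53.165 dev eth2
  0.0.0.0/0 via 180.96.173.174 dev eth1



Longest prefix match for 123.95.113.129:
  /13 86.248.0.0: no
  /25 174.179.255.0: no
  /19 88.47.96.0: no
  /0 0.0.0.0: MATCH
Selected: next-hop 180.96.173.174 via eth1 (matched /0)


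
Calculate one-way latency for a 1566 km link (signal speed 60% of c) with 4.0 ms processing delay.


Speed = 0.6 * 3e5 km/s = 180000 km/s
Propagation delay = 1566 / 180000 = 0.0087 s = 8.7 ms
Processing delay = 4.0 ms
Total one-way latency = 12.7 ms


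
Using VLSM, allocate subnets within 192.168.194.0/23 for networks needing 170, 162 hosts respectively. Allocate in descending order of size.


170 hosts -> /24 (254 usable): 192.168.194.0/24
162 hosts -> /24 (254 usable): 192.168.195.0/24
Allocation: 192.168.194.0/24 (170 hosts, 254 usable); 192.168.195.0/24 (162 hosts, 254 usable)


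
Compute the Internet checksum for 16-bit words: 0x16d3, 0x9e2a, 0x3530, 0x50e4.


Sum all words (with carry folding):
+ 0x16d3 = 0x16d3
+ 0x9e2a = 0xb4fd
+ 0x3530 = 0xea2d
+ 0x50e4 = 0x3b12
One's complement: ~0x3b12
Checksum = 0xc4ed


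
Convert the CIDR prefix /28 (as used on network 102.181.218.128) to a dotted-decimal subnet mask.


/28 means 28 network bits, 4 host bits
Binary: 11111111111111111111111111110000
Mask: 255.255.255.240


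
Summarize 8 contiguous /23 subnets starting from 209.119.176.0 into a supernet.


Original prefix: /23
Number of subnets: 8 = 2^3
New prefix = 23 - 3 = 20
Supernet: 209.119.176.0/20


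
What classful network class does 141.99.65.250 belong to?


First octet: 141
Binary: 10001101
10xxxxxx -> Class B (128-191)
Class B, default mask 255.255.0.0 (/16)


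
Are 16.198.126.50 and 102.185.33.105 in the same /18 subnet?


Mask: 255.255.192.0
16.198.126.50 AND mask = 16.198.64.0
102.185.33.105 AND mask = 102.185.0.0
No, different subnets (16.198.64.0 vs 102.185.0.0)


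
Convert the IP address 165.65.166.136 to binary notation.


165 = 10100101
65 = 01000001
166 = 10100110
136 = 10001000
Binary: 10100101.01000001.10100110.10001000


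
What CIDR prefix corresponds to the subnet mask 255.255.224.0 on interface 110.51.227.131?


Binary: 11111111.11111111.11100000.00000000
Count leading 1s
Prefix: /19


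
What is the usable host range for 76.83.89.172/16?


Network: 76.83.0.0
Broadcast: 76.83.255.255
First usable = network + 1
Last usable = broadcast - 1
Range: 76.83.0.1 to 76.83.255.254


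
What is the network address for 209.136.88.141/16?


IP:   11010001.10001000.01011000.10001101
Mask: 11111111.11111111.00000000.00000000
AND operation:
Net:  11010001.10001000.00000000.00000000
Network: 209.136.0.0/16


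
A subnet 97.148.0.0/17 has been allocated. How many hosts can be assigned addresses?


Host bits = 32 - 17 = 15
Total addresses = 2^15 = 32768
Usable = total - 2 (network and broadcast)
Usable hosts: 32766


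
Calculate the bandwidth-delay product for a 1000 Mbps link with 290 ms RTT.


BDP = bandwidth * RTT
= 1000 Mbps * 290 ms
= 1000 * 1e6 * 290 / 1000 bits
= 290000000 bits
= 36250000 bytes
= 35400.3906 KB
BDP = 290000000 bits (36250000 bytes)


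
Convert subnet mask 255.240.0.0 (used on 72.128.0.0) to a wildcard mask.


Subnet mask: 255.240.0.0
Wildcard = 255.255.255.255 - subnet mask
255 - 255 = 0
255 - 240 = 15
255 - 0 = 255
255 - 0 = 255
Wildcard: 0.15.255.255


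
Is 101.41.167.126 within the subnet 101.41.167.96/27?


Subnet network: 101.41.167.96
Test IP AND mask: 101.41.167.96
Yes, 101.41.167.126 is in 101.41.167.96/27


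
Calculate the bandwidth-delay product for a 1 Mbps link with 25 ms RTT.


BDP = bandwidth * RTT
= 1 Mbps * 25 ms
= 1 * 1e6 * 25 / 1000 bits
= 25000 bits
= 3125 bytes
= 3.0518 KB
BDP = 25000 bits (3125 bytes)


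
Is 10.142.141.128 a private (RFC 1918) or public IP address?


RFC 1918 private ranges:
  10.0.0.0/8 (10.0.0.0 - 10.255.255.255)
  172.16.0.0/12 (172.16.0.0 - 172.31.255.255)
  192.168.0.0/16 (192.168.0.0 - 192.168.255.255)
Private (in 10.0.0.0/8)


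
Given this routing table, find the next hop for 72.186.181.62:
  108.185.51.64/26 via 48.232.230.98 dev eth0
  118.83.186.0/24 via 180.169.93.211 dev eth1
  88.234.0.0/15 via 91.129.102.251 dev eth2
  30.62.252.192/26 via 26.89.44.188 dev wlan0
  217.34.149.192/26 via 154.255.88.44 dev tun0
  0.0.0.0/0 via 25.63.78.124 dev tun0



Longest prefix match for 72.186.181.62:
  /26 108.185.51.64: no
  /24 118.83.186.0: no
  /15 88.234.0.0: no
  /26 30.62.252.192: no
  /26 217.34.149.192: no
  /0 0.0.0.0: MATCH
Selected: next-hop 25.63.78.124 via tun0 (matched /0)


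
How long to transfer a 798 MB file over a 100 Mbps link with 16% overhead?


Effective throughput = 100 * (1 - 16/100) = 84 Mbps
File size in Mb = 798 * 8 = 6384 Mb
Time = 6384 / 84
Time = 76 seconds


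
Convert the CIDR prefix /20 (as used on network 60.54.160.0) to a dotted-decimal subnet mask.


/20 means 20 network bits, 12 host bits
Binary: 11111111111111111111000000000000
Mask: 255.255.240.0


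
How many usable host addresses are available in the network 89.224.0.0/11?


Host bits = 32 - 11 = 21
Total addresses = 2^21 = 2097152
Usable = total - 2 (network and broadcast)
Usable hosts: 2097150


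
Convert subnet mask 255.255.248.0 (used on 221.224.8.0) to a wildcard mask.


Subnet mask: 255.255.248.0
Wildcard = 255.255.255.255 - subnet mask
255 - 255 = 0
255 - 255 = 0
255 - 248 = 7
255 - 0 = 255
Wildcard: 0.0.7.255


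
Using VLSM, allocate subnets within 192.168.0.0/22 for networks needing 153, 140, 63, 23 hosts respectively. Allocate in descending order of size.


153 hosts -> /24 (254 usable): 192.168.0.0/24
140 hosts -> /24 (254 usable): 192.168.1.0/24
63 hosts -> /25 (126 usable): 192.168.2.0/25
23 hosts -> /27 (30 usable): 192.168.2.128/27
Allocation: 192.168.0.0/24 (153 hosts, 254 usable); 192.168.1.0/24 (140 hosts, 254 usable); 192.168.2.0/25 (63 hosts, 126 usable); 192.168.2.128/27 (23 hosts, 30 usable)


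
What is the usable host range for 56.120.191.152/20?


Network: 56.120.176.0
Broadcast: 56.120.191.255
First usable = network + 1
Last usable = broadcast - 1
Range: 56.120.176.1 to 56.120.191.254


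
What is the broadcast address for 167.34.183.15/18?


Network: 167.34.128.0/18
Host bits = 14
Set all host bits to 1:
Broadcast: 167.34.191.255


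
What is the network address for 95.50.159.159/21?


IP:   01011111.00110010.10011111.10011111
Mask: 11111111.11111111.11111000.00000000
AND operation:
Net:  01011111.00110010.10011000.00000000
Network: 95.50.152.0/21


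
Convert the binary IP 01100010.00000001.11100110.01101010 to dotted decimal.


01100010 = 98
00000001 = 1
11100110 = 230
01101010 = 106
IP: 98.1.230.106


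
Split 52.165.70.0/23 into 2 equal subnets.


New prefix = 23 + 1 = 24
Each subnet has 256 addresses
  52.165.70.0/24
  52.165.71.0/24
Subnets: 52.165.70.0/24, 52.165.71.0/24


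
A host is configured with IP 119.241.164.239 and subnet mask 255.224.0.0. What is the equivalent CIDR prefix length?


Binary: 11111111.11100000.00000000.00000000
Count leading 1s
Prefix: /11


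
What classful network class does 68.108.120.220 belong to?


First octet: 68
Binary: 01000100
0xxxxxxx -> Class A (1-126)
Class A, default mask 255.0.0.0 (/8)


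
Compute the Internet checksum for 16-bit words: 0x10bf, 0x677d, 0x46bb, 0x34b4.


Sum all words (with carry folding):
+ 0x10bf = 0x10bf
+ 0x677d = 0x783c
+ 0x46bb = 0xbef7
+ 0x34b4 = 0xf3ab
One's complement: ~0xf3ab
Checksum = 0x0c54


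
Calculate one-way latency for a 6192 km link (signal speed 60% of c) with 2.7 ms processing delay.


Speed = 0.6 * 3e5 km/s = 180000 km/s
Propagation delay = 6192 / 180000 = 0.0344 s = 34.4 ms
Processing delay = 2.7 ms
Total one-way latency = 37.1 ms


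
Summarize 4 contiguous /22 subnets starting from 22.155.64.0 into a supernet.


Original prefix: /22
Number of subnets: 4 = 2^2
New prefix = 22 - 2 = 20
Supernet: 22.155.64.0/20


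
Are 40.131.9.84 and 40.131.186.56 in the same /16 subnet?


Mask: 255.255.0.0
40.131.9.84 AND mask = 40.131.0.0
40.131.186.56 AND mask = 40.131.0.0
Yes, same subnet (40.131.0.0)


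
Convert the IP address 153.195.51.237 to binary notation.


153 = 10011001
195 = 11000011
51 = 00110011
237 = 11101101
Binary: 10011001.11000011.00110011.11101101


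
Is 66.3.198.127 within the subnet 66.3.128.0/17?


Subnet network: 66.3.128.0
Test IP AND mask: 66.3.128.0
Yes, 66.3.198.127 is in 66.3.128.0/17


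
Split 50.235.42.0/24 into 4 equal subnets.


New prefix = 24 + 2 = 26
Each subnet has 64 addresses
  50.235.42.0/26
  50.235.42.64/26
  50.235.42.128/26
  50.235.42.192/26
Subnets: 50.235.42.0/26, 50.235.42.64/26, 50.235.42.128/26, 50.235.42.192/26


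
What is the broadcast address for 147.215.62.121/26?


Network: 147.215.62.64/26
Host bits = 6
Set all host bits to 1:
Broadcast: 147.215.62.127


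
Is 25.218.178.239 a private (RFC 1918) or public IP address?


RFC 1918 private ranges:
  10.0.0.0/8 (10.0.0.0 - 10.255.255.255)
  172.16.0.0/12 (172.16.0.0 - 172.31.255.255)
  192.168.0.0/16 (192.168.0.0 - 192.168.255.255)
Public (not in any RFC 1918 range)


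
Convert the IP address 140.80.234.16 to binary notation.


140 = 10001100
80 = 01010000
234 = 11101010
16 = 00010000
Binary: 10001100.01010000.11101010.00010000


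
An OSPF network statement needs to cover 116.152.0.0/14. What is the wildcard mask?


Subnet mask: 255.252.0.0
Wildcard = 255.255.255.255 - subnet mask
255 - 255 = 0
255 - 252 = 3
255 - 0 = 255
255 - 0 = 255
Wildcard: 0.3.255.255


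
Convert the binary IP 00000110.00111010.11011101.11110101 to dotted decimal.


00000110 = 6
00111010 = 58
11011101 = 221
11110101 = 245
IP: 6.58.221.245


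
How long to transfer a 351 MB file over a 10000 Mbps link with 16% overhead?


Effective throughput = 10000 * (1 - 16/100) = 8400 Mbps
File size in Mb = 351 * 8 = 2808 Mb
Time = 2808 / 8400
Time = 0.3343 seconds


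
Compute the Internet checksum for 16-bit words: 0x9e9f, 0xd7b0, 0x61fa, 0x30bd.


Sum all words (with carry folding):
+ 0x9e9f = 0x9e9f
+ 0xd7b0 = 0x7650
+ 0x61fa = 0xd84a
+ 0x30bd = 0x0908
One's complement: ~0x0908
Checksum = 0xf6f7


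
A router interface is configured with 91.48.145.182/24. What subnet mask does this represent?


/24 means 24 network bits, 8 host bits
Binary: 11111111111111111111111100000000
Mask: 255.255.255.0


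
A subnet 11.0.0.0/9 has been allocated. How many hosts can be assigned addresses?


Host bits = 32 - 9 = 23
Total addresses = 2^23 = 8388608
Usable = total - 2 (network and broadcast)
Usable hosts: 8388606


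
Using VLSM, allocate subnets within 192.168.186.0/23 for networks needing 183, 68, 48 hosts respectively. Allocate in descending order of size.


183 hosts -> /24 (254 usable): 192.168.186.0/24
68 hosts -> /25 (126 usable): 192.168.187.0/25
48 hosts -> /26 (62 usable): 192.168.187.128/26
Allocation: 192.168.186.0/24 (183 hosts, 254 usable); 192.168.187.0/25 (68 hosts, 126 usable); 192.168.187.128/26 (48 hosts, 62 usable)


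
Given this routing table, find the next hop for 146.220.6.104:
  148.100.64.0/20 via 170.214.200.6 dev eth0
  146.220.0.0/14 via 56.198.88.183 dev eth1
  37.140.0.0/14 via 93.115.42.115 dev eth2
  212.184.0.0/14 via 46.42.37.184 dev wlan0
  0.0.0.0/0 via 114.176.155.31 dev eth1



Longest prefix match for 146.220.6.104:
  /20 148.100.64.0: no
  /14 146.220.0.0: MATCH
  /14 37.140.0.0: no
  /14 212.184.0.0: no
  /0 0.0.0.0: MATCH
Selected: next-hop 56.198.88.183 via eth1 (matched /14)


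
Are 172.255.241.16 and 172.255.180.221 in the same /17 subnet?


Mask: 255.255.128.0
172.255.241.16 AND mask = 172.255.128.0
172.255.180.221 AND mask = 172.255.128.0
Yes, same subnet (172.255.128.0)


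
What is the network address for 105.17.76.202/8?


IP:   01101001.00010001.01001100.11001010
Mask: 11111111.00000000.00000000.00000000
AND operation:
Net:  01101001.00000000.00000000.00000000
Network: 105.0.0.0/8


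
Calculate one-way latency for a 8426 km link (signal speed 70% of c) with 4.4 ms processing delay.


Speed = 0.7 * 3e5 km/s = 210000 km/s
Propagation delay = 8426 / 210000 = 0.0401 s = 40.1238 ms
Processing delay = 4.4 ms
Total one-way latency = 44.5238 ms


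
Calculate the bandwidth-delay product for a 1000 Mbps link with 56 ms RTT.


BDP = bandwidth * RTT
= 1000 Mbps * 56 ms
= 1000 * 1e6 * 56 / 1000 bits
= 56000000 bits
= 7000000 bytes
= 6835.9375 KB
BDP = 56000000 bits (7000000 bytes)


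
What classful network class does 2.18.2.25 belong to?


First octet: 2
Binary: 00000010
0xxxxxxx -> Class A (1-126)
Class A, default mask 255.0.0.0 (/8)


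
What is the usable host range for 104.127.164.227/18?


Network: 104.127.128.0
Broadcast: 104.127.191.255
First usable = network + 1
Last usable = broadcast - 1
Range: 104.127.128.1 to 104.127.191.254


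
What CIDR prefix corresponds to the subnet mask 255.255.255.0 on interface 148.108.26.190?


Binary: 11111111.11111111.11111111.00000000
Count leading 1s
Prefix: /24


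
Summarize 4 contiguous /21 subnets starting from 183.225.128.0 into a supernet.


Original prefix: /21
Number of subnets: 4 = 2^2
New prefix = 21 - 2 = 19
Supernet: 183.225.128.0/19


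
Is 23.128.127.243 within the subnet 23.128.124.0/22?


Subnet network: 23.128.124.0
Test IP AND mask: 23.128.124.0
Yes, 23.128.127.243 is in 23.128.124.0/22


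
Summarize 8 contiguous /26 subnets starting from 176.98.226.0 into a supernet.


Original prefix: /26
Number of subnets: 8 = 2^3
New prefix = 26 - 3 = 23
Supernet: 176.98.226.0/23


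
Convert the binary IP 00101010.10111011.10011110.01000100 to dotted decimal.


00101010 = 42
10111011 = 187
10011110 = 158
01000100 = 68
IP: 42.187.158.68


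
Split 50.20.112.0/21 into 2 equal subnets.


New prefix = 21 + 1 = 22
Each subnet has 1024 addresses
  50.20.112.0/22
  50.20.116.0/22
Subnets: 50.20.112.0/22, 50.20.116.0/22


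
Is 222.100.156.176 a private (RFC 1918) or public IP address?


RFC 1918 private ranges:
  10.0.0.0/8 (10.0.0.0 - 10.255.255.255)
  172.16.0.0/12 (172.16.0.0 - 172.31.255.255)
  192.168.0.0/16 (192.168.0.0 - 192.168.255.255)
Public (not in any RFC 1918 range)


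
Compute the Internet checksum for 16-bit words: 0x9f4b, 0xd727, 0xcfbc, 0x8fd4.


Sum all words (with carry folding):
+ 0x9f4b = 0x9f4b
+ 0xd727 = 0x7673
+ 0xcfbc = 0x4630
+ 0x8fd4 = 0xd604
One's complement: ~0xd604
Checksum = 0x29fb


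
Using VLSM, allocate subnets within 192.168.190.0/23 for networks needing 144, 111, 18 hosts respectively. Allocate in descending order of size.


144 hosts -> /24 (254 usable): 192.168.190.0/24
111 hosts -> /25 (126 usable): 192.168.191.0/25
18 hosts -> /27 (30 usable): 192.168.191.128/27
Allocation: 192.168.190.0/24 (144 hosts, 254 usable); 192.168.191.0/25 (111 hosts, 126 usable); 192.168.191.128/27 (18 hosts, 30 usable)


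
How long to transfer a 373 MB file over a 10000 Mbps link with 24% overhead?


Effective throughput = 10000 * (1 - 24/100) = 7600 Mbps
File size in Mb = 373 * 8 = 2984 Mb
Time = 2984 / 7600
Time = 0.3926 seconds


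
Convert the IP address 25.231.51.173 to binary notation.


25 = 00011001
231 = 11100111
51 = 00110011
173 = 10101101
Binary: 00011001.11100111.00110011.10101101


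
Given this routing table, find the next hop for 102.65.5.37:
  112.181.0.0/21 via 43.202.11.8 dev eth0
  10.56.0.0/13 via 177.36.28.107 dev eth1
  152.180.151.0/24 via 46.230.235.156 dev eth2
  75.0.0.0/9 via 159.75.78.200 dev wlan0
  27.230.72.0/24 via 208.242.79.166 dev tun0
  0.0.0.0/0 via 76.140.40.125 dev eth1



Longest prefix match for 102.65.5.37:
  /21 112.181.0.0: no
  /13 10.56.0.0: no
  /24 152.180.151.0: no
  /9 75.0.0.0: no
  /24 27.230.72.0: no
  /0 0.0.0.0: MATCH
Selected: next-hop 76.140.40.125 via eth1 (matched /0)


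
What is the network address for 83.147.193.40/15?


IP:   01010011.10010011.11000001.00101000
Mask: 11111111.11111110.00000000.00000000
AND operation:
Net:  01010011.10010010.00000000.00000000
Network: 83.146.0.0/15


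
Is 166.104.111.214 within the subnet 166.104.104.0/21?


Subnet network: 166.104.104.0
Test IP AND mask: 166.104.104.0
Yes, 166.104.111.214 is in 166.104.104.0/21


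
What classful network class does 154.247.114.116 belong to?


First octet: 154
Binary: 10011010
10xxxxxx -> Class B (128-191)
Class B, default mask 255.255.0.0 (/16)


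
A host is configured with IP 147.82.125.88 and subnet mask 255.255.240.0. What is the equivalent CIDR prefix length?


Binary: 11111111.11111111.11110000.00000000
Count leading 1s
Prefix: /20


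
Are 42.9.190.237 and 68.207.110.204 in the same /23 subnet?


Mask: 255.255.254.0
42.9.190.237 AND mask = 42.9.190.0
68.207.110.204 AND mask = 68.207.110.0
No, different subnets (42.9.190.0 vs 68.207.110.0)


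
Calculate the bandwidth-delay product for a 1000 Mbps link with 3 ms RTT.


BDP = bandwidth * RTT
= 1000 Mbps * 3 ms
= 1000 * 1e6 * 3 / 1000 bits
= 3000000 bits
= 375000 bytes
= 366.2109 KB
BDP = 3000000 bits (375000 bytes)


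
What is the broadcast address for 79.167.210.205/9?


Network: 79.128.0.0/9
Host bits = 23
Set all host bits to 1:
Broadcast: 79.255.255.255


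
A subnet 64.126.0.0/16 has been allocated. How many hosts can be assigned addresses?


Host bits = 32 - 16 = 16
Total addresses = 2^16 = 65536
Usable = total - 2 (network and broadcast)
Usable hosts: 65534


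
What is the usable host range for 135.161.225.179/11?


Network: 135.160.0.0
Broadcast: 135.191.255.255
First usable = network + 1
Last usable = broadcast - 1
Range: 135.160.0.1 to 135.191.255.254


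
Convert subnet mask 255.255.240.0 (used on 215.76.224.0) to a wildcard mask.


Subnet mask: 255.255.240.0
Wildcard = 255.255.255.255 - subnet mask
255 - 255 = 0
255 - 255 = 0
255 - 240 = 15
255 - 0 = 255
Wildcard: 0.0.15.255


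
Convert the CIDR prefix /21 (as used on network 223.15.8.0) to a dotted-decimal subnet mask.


/21 means 21 network bits, 11 host bits
Binary: 11111111111111111111100000000000
Mask: 255.255.248.0


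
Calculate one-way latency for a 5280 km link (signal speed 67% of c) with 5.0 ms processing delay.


Speed = 0.67 * 3e5 km/s = 201000 km/s
Propagation delay = 5280 / 201000 = 0.0263 s = 26.2687 ms
Processing delay = 5.0 ms
Total one-way latency = 31.2687 ms


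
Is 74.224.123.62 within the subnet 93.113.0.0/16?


Subnet network: 93.113.0.0
Test IP AND mask: 74.224.0.0
No, 74.224.123.62 is not in 93.113.0.0/16


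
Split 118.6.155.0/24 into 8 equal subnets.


New prefix = 24 + 3 = 27
Each subnet has 32 addresses
  118.6.155.0/27
  118.6.155.32/27
  118.6.155.64/27
  118.6.155.96/27
  118.6.155.128/27
  118.6.155.160/27
  118.6.155.192/27
  118.6.155.224/27
Subnets: 118.6.155.0/27, 118.6.155.32/27, 118.6.155.64/27, 118.6.155.96/27, 118.6.155.128/27, 118.6.155.160/27, 118.6.155.192/27, 118.6.155.224/27


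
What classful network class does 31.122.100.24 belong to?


First octet: 31
Binary: 00011111
0xxxxxxx -> Class A (1-126)
Class A, default mask 255.0.0.0 (/8)


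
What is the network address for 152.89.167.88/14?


IP:   10011000.01011001.10100111.01011000
Mask: 11111111.11111100.00000000.00000000
AND operation:
Net:  10011000.01011000.00000000.00000000
Network: 152.88.0.0/14


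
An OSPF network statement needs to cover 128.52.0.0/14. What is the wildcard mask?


Subnet mask: 255.252.0.0
Wildcard = 255.255.255.255 - subnet mask
255 - 255 = 0
255 - 252 = 3
255 - 0 = 255
255 - 0 = 255
Wildcard: 0.3.255.255


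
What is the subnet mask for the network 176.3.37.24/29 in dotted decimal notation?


/29 means 29 network bits, 3 host bits
Binary: 11111111111111111111111111111000
Mask: 255.255.255.248


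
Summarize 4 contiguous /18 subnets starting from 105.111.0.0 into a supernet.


Original prefix: /18
Number of subnets: 4 = 2^2
New prefix = 18 - 2 = 16
Supernet: 105.111.0.0/16


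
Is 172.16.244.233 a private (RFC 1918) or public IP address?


RFC 1918 private ranges:
  10.0.0.0/8 (10.0.0.0 - 10.255.255.255)
  172.16.0.0/12 (172.16.0.0 - 172.31.255.255)
  192.168.0.0/16 (192.168.0.0 - 192.168.255.255)
Private (in 172.16.0.0/12)


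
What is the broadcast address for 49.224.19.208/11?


Network: 49.224.0.0/11
Host bits = 21
Set all host bits to 1:
Broadcast: 49.255.255.255


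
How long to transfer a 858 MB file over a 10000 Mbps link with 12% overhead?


Effective throughput = 10000 * (1 - 12/100) = 8800 Mbps
File size in Mb = 858 * 8 = 6864 Mb
Time = 6864 / 8800
Time = 0.78 seconds


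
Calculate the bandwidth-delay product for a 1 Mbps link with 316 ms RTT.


BDP = bandwidth * RTT
= 1 Mbps * 316 ms
= 1 * 1e6 * 316 / 1000 bits
= 316000 bits
= 39500 bytes
= 38.5742 KB
BDP = 316000 bits (39500 bytes)


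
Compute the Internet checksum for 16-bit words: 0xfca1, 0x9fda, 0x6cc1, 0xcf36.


Sum all words (with carry folding):
+ 0xfca1 = 0xfca1
+ 0x9fda = 0x9c7c
+ 0x6cc1 = 0x093e
+ 0xcf36 = 0xd874
One's complement: ~0xd874
Checksum = 0x278b
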